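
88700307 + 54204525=142904832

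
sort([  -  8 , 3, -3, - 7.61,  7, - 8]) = [ - 8, - 8, - 7.61, - 3,3, 7]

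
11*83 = 913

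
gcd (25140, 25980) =60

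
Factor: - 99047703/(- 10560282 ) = 33015901/3520094 = 2^( - 1)*19^1*1737679^1*1760047^ ( - 1 ) 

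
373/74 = 373/74 = 5.04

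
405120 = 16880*24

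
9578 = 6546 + 3032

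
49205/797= 61 + 588/797 = 61.74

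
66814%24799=17216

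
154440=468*330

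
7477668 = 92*81279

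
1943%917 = 109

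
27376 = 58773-31397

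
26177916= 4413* 5932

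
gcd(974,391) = 1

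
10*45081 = 450810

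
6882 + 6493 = 13375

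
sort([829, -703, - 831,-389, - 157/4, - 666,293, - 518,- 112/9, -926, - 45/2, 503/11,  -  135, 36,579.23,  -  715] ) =[ - 926,-831,-715, - 703 ,  -  666,-518 , - 389, - 135, - 157/4, - 45/2,  -  112/9,36,503/11 , 293, 579.23,  829] 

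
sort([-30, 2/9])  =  [ - 30, 2/9 ]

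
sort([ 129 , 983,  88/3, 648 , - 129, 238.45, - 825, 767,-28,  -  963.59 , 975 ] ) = [-963.59, - 825,-129,- 28,88/3, 129,238.45,648,767, 975, 983 ] 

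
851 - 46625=  -  45774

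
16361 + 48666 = 65027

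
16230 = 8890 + 7340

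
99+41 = 140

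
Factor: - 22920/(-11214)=3820/1869 = 2^2*3^ (-1)*5^1*7^( - 1 )*89^( - 1)*191^1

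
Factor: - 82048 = -2^7*641^1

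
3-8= - 5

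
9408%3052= 252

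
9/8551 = 9/8551 = 0.00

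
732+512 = 1244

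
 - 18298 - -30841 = 12543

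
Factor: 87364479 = 3^1*17^1*31^1*55259^1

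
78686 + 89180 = 167866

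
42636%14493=13650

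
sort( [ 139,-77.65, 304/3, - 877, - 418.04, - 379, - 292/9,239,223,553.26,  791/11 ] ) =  [-877,-418.04, -379, - 77.65, - 292/9,791/11,304/3 , 139, 223,239,  553.26 ] 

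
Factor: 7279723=11^2*17^1*3539^1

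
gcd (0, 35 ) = 35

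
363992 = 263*1384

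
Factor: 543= 3^1*181^1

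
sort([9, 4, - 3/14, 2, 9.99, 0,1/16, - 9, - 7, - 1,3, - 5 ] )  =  [ - 9, - 7,  -  5 , - 1,- 3/14, 0, 1/16, 2,3, 4, 9,9.99 ]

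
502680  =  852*590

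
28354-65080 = -36726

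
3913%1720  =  473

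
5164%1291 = 0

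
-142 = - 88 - 54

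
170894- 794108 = -623214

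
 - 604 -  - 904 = 300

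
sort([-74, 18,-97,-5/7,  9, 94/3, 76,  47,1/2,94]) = [ - 97, - 74 , - 5/7,1/2, 9,18 , 94/3,47, 76,  94 ]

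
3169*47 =148943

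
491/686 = 491/686 = 0.72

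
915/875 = 1 + 8/175 =1.05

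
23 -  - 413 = 436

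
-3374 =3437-6811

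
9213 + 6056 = 15269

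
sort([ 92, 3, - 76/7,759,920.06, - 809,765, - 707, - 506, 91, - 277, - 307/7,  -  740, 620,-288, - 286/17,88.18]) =[ - 809, - 740, - 707, - 506, - 288 ,-277, - 307/7, - 286/17, - 76/7, 3,88.18, 91, 92, 620,759,  765,920.06]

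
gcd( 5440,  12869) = 17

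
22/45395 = 22/45395= 0.00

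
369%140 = 89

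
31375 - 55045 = - 23670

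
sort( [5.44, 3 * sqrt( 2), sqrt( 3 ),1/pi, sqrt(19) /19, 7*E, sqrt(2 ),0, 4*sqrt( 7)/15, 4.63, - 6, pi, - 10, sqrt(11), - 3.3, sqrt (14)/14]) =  [ - 10, - 6 , - 3.3,0,sqrt(19)/19,  sqrt (14 )/14, 1/pi , 4*sqrt( 7)/15,  sqrt ( 2 ),  sqrt(3), pi, sqrt(11 ), 3*sqrt(2), 4.63, 5.44, 7*E ]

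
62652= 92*681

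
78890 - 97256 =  - 18366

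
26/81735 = 26/81735 = 0.00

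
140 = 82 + 58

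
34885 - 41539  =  -6654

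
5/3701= 5/3701 = 0.00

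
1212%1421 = 1212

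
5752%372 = 172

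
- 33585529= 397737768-431323297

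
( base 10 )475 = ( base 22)LD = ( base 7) 1246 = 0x1DB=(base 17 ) 1AG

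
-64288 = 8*(  -  8036)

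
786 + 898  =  1684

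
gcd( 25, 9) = 1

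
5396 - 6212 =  - 816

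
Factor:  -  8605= - 5^1*1721^1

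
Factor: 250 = 2^1*5^3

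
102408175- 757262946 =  -654854771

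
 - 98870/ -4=49435/2 = 24717.50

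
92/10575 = 92/10575 = 0.01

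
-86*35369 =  - 3041734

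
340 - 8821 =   -  8481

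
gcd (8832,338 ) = 2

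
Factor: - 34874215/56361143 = - 5^1*19^1*991^(- 1)*56873^(  -  1 )*367097^1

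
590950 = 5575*106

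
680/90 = 68/9 = 7.56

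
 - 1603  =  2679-4282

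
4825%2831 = 1994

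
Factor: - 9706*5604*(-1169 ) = 2^3*3^1 * 7^1*23^1*167^1*211^1*467^1 = 63584743656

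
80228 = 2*40114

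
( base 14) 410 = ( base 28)10e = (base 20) 1ji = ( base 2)1100011110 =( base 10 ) 798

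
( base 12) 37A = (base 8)1016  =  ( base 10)526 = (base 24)LM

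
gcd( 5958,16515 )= 9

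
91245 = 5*18249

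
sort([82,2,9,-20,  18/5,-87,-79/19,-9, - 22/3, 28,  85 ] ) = [ - 87,-20,-9, - 22/3, - 79/19, 2,18/5,9, 28,82,85 ]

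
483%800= 483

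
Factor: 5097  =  3^1 * 1699^1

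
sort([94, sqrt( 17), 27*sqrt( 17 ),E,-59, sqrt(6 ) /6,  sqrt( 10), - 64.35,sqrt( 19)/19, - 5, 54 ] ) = [ - 64.35, - 59, - 5, sqrt(19)/19,sqrt( 6 ) /6,E,sqrt(10) , sqrt( 17 ),54, 94, 27*sqrt( 17)] 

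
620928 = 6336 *98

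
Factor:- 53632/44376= - 6704/5547 = - 2^4*3^( - 1)*43^ (- 2 ) * 419^1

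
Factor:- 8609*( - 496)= 2^4*31^1 *8609^1 = 4270064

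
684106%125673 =55741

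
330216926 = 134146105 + 196070821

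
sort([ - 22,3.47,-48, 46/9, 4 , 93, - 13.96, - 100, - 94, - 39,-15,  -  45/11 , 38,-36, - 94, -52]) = [-100,-94, - 94,  -  52, - 48,-39, -36, - 22, - 15, - 13.96,-45/11, 3.47, 4, 46/9, 38, 93]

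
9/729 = 1/81 = 0.01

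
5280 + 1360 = 6640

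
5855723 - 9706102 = -3850379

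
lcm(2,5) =10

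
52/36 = 1  +  4/9 = 1.44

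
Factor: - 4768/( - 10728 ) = 2^2*3^( - 2) = 4/9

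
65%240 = 65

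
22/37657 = 22/37657 = 0.00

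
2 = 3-1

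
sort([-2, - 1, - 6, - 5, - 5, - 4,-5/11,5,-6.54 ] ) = [ - 6.54,  -  6, - 5, - 5, - 4, - 2, - 1, - 5/11, 5 ]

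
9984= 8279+1705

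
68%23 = 22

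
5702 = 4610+1092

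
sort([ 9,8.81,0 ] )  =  [0, 8.81, 9]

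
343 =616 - 273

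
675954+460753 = 1136707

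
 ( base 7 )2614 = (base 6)4331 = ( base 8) 1737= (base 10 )991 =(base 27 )19J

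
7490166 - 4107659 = 3382507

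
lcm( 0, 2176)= 0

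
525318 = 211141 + 314177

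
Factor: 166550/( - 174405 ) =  - 33310/34881= - 2^1*3^( - 1 ) * 5^1*7^( - 1)*11^( - 1) * 151^( - 1 )*3331^1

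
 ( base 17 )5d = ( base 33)2W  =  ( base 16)62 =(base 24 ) 42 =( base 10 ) 98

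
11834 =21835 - 10001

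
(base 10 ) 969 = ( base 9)1286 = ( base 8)1711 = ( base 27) 18o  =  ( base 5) 12334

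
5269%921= 664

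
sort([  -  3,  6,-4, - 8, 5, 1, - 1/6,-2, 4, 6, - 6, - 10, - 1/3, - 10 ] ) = [ - 10 , - 10 , - 8, - 6,-4,- 3 , - 2,  -  1/3,  -  1/6  ,  1, 4, 5,6,6] 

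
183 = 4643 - 4460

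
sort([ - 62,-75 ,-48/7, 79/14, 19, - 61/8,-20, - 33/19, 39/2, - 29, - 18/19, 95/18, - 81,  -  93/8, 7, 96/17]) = [ - 81,-75, - 62,-29, - 20, - 93/8, - 61/8, - 48/7, - 33/19, - 18/19, 95/18,79/14, 96/17,7,19,39/2]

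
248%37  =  26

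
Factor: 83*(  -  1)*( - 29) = 29^1*83^1 = 2407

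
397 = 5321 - 4924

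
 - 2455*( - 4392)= 10782360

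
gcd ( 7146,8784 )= 18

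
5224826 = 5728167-503341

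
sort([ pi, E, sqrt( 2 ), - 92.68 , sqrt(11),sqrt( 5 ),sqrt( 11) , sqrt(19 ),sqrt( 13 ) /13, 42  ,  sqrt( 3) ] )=[ - 92.68 , sqrt(13 ) /13,sqrt(2 ), sqrt(3), sqrt( 5),E,pi,sqrt( 11),sqrt( 11 ),sqrt(19 ),42]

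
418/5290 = 209/2645=0.08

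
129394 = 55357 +74037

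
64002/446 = 32001/223 = 143.50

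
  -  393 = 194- 587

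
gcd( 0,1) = 1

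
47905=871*55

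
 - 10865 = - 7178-3687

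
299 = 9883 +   -  9584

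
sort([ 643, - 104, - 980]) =[ - 980,- 104,643]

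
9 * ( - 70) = -630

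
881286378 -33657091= 847629287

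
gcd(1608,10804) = 4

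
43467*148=6433116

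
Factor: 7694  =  2^1*3847^1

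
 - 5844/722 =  - 2922/361= - 8.09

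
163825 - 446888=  - 283063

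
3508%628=368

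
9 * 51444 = 462996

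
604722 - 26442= 578280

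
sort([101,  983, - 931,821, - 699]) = [  -  931,-699,101 , 821, 983 ]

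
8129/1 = 8129 =8129.00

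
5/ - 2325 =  - 1/465 =- 0.00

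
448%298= 150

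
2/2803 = 2/2803=   0.00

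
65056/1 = 65056  =  65056.00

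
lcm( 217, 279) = 1953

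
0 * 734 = 0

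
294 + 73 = 367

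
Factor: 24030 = 2^1*3^3 * 5^1*89^1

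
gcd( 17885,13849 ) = 1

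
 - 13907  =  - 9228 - 4679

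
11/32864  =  11/32864 = 0.00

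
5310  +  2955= 8265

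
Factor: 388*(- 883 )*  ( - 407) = 139439828 = 2^2*11^1 * 37^1*97^1*883^1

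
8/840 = 1/105 = 0.01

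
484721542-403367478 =81354064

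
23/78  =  23/78= 0.29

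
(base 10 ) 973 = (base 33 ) TG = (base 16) 3cd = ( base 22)205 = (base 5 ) 12343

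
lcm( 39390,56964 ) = 3702660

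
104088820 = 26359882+77728938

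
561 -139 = 422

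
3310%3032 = 278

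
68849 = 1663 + 67186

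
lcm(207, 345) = 1035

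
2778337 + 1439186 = 4217523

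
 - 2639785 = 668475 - 3308260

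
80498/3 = 26832 + 2/3= 26832.67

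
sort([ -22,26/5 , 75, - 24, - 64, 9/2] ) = [ - 64, - 24,-22,9/2, 26/5,  75 ] 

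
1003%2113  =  1003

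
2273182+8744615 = 11017797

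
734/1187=734/1187  =  0.62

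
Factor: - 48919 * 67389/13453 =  - 3^1 * 7^1 * 11^( - 1) * 13^1 * 53^1*71^1*1223^( - 1)*3209^1 = - 3296602491/13453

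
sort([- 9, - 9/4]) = [ - 9, - 9/4]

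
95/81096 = 95/81096 = 0.00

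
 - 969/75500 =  - 969/75500= - 0.01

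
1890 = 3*630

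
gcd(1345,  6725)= 1345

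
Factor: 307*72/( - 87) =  - 7368/29= - 2^3*3^1*29^(-1)*307^1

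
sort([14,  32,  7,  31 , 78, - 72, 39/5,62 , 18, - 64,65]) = [ - 72, - 64 , 7, 39/5, 14, 18, 31,32,62, 65,78]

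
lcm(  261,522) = 522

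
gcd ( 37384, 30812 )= 4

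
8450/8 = 4225/4 = 1056.25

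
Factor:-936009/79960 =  - 2^( - 3)*3^3*5^(-1)*1999^( - 1 )*34667^1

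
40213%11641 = 5290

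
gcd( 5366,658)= 2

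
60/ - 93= - 20/31 = -0.65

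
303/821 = 303/821=0.37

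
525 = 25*21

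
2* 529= 1058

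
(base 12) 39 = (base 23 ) 1m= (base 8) 55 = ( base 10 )45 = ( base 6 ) 113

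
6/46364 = 3/23182 = 0.00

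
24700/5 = 4940  =  4940.00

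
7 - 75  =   - 68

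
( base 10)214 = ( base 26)86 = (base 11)185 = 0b11010110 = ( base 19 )b5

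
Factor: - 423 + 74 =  - 349 = - 349^1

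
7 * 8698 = 60886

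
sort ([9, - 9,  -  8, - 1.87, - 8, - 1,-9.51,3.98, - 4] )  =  [ - 9.51 , - 9,-8,  -  8,  -  4, - 1.87, - 1, 3.98, 9]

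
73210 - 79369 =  - 6159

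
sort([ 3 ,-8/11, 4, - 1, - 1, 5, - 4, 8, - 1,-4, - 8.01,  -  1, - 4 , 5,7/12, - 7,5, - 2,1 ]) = [ - 8.01, - 7, - 4, - 4,  -  4, - 2,-1,  -  1, - 1, - 1, - 8/11, 7/12, 1, 3,4, 5,5,5, 8]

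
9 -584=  - 575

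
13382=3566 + 9816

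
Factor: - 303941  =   - 11^1 * 27631^1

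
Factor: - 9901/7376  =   - 2^ ( - 4)  *  461^( - 1)*9901^1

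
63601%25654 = 12293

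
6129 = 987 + 5142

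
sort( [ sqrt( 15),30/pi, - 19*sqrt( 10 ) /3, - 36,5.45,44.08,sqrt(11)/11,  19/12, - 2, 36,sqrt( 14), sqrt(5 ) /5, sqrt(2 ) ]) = [-36, - 19*sqrt(10)/3, - 2,sqrt( 11 ) /11, sqrt( 5 )/5,sqrt( 2),19/12 , sqrt( 14), sqrt( 15 ), 5.45,  30/pi, 36, 44.08 ]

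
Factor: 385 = 5^1 * 7^1*11^1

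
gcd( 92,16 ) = 4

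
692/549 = 1 + 143/549 = 1.26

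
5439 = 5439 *1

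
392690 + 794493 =1187183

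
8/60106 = 4/30053 =0.00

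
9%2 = 1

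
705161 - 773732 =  - 68571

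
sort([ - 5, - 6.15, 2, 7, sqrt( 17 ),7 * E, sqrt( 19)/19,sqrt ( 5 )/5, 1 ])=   [ - 6.15, - 5,sqrt(19)/19 , sqrt( 5) /5, 1, 2,sqrt( 17 ),7, 7 * E]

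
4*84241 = 336964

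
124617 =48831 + 75786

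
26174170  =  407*64310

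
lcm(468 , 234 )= 468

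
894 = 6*149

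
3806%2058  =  1748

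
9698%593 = 210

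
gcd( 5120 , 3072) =1024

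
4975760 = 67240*74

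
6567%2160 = 87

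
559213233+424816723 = 984029956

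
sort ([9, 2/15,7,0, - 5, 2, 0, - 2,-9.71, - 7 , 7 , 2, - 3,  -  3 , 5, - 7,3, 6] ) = [  -  9.71, - 7,  -  7,  -  5, - 3, - 3, - 2 , 0,0, 2/15,2,2, 3, 5, 6,7,7, 9 ] 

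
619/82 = 619/82  =  7.55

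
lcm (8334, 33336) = 33336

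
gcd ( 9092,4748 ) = 4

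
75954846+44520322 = 120475168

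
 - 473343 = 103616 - 576959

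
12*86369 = 1036428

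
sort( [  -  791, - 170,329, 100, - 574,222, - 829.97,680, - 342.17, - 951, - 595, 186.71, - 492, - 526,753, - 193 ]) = [ -951,-829.97, - 791, - 595, - 574,  -  526, - 492,- 342.17, - 193, - 170,100,186.71,  222,329,  680,753 ] 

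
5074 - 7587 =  - 2513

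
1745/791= 2+ 163/791 = 2.21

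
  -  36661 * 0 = 0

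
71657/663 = 108 + 53/663=108.08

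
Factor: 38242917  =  3^2*227^1*18719^1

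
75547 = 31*2437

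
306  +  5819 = 6125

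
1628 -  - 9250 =10878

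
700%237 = 226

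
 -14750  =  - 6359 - 8391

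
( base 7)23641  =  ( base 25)9L4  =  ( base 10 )6154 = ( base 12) 368a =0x180a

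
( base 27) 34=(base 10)85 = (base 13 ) 67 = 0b1010101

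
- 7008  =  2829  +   - 9837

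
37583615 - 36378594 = 1205021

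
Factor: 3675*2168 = 7967400 = 2^3*3^1*5^2*7^2*271^1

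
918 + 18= 936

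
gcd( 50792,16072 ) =56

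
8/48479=8/48479 = 0.00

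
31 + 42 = 73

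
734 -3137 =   -  2403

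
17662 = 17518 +144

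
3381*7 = 23667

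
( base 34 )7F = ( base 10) 253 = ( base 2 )11111101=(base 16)fd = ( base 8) 375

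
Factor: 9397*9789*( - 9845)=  - 3^1*5^1*11^1*13^1*179^1*251^1*9397^1=-905614308885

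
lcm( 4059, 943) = 93357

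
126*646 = 81396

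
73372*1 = 73372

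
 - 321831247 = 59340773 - 381172020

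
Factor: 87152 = 2^4*13^1*419^1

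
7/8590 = 7/8590 = 0.00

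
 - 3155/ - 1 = 3155/1 = 3155.00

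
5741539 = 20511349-14769810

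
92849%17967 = 3014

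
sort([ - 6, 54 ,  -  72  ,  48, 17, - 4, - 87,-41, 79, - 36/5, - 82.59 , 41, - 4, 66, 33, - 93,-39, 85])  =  [ - 93, - 87, - 82.59, - 72,- 41 , - 39,- 36/5 , - 6, - 4, - 4 , 17 , 33, 41,48 , 54, 66, 79, 85]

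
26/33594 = 13/16797 = 0.00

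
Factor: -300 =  -2^2*3^1*5^2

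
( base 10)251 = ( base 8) 373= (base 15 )11B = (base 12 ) 18B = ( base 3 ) 100022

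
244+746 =990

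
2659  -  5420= -2761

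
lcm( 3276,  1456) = 13104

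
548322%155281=82479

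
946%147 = 64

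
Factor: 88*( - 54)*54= - 256608 = - 2^5*3^6*11^1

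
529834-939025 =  -409191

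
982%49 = 2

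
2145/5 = 429 = 429.00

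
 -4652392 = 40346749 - 44999141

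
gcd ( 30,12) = 6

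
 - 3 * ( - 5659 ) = 16977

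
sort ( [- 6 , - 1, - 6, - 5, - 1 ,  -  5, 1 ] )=[  -  6, - 6, - 5 , - 5, - 1,  -  1,1]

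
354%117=3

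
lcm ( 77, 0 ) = 0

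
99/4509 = 11/501= 0.02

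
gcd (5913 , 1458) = 81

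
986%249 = 239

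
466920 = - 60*( - 7782 )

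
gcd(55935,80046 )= 9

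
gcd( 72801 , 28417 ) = 1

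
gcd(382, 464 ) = 2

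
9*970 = 8730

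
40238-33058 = 7180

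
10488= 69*152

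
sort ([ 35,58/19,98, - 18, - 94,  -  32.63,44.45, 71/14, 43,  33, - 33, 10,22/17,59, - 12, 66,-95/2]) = [ - 94, - 95/2 , - 33, - 32.63, - 18,-12, 22/17,58/19,71/14, 10, 33, 35,  43 , 44.45, 59, 66,98 ]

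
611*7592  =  4638712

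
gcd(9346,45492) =2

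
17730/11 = 1611 + 9/11 = 1611.82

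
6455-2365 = 4090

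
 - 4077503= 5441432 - 9518935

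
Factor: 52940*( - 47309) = - 2^2*5^1*2647^1*47309^1= - 2504538460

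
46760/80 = 584+1/2 =584.50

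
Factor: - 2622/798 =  - 7^(-1 )*23^1  =  - 23/7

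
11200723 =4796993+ 6403730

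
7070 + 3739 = 10809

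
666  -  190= 476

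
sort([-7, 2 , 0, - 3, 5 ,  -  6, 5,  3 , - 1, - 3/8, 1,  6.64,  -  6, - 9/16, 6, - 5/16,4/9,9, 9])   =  [ - 7, - 6,-6, - 3, - 1, - 9/16, - 3/8,-5/16, 0,4/9, 1,  2 , 3, 5,  5,6, 6.64 , 9, 9] 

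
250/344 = 125/172   =  0.73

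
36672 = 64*573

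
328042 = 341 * 962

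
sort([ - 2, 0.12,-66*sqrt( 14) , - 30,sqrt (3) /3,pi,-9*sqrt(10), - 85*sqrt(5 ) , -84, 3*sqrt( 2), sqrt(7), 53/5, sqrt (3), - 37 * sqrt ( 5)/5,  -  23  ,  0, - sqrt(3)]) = [ - 66*sqrt(14),-85*sqrt(5),  -  84, - 30 , - 9*sqrt ( 10), - 23,- 37*sqrt( 5)/5, - 2,-sqrt(3 ), 0,0.12, sqrt(3 )/3, sqrt (3 ) , sqrt( 7), pi , 3 * sqrt ( 2), 53/5]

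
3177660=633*5020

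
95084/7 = 95084/7 = 13583.43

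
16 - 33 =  - 17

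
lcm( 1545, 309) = 1545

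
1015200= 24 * 42300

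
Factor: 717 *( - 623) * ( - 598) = 267121218 = 2^1*3^1*7^1  *13^1 * 23^1 * 89^1  *239^1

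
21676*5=108380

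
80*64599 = 5167920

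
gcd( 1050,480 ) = 30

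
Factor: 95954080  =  2^5*5^1*599713^1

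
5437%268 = 77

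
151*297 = 44847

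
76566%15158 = 776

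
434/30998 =217/15499= 0.01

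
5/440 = 1/88 = 0.01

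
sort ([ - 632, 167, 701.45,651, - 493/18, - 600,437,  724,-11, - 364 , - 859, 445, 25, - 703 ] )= [-859, - 703 , -632, - 600, - 364, - 493/18, - 11,25  ,  167, 437, 445, 651,701.45, 724]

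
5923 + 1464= 7387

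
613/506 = 613/506  =  1.21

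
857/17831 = 857/17831 = 0.05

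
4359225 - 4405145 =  - 45920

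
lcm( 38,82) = 1558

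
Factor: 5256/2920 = 9/5= 3^2*5^( - 1 ) 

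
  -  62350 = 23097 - 85447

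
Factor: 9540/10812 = 15/17 = 3^1 *5^1*17^(- 1)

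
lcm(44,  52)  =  572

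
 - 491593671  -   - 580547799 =88954128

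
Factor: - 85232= - 2^4*7^1*761^1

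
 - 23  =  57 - 80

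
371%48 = 35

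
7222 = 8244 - 1022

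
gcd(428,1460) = 4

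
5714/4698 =2857/2349  =  1.22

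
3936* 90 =354240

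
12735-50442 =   -  37707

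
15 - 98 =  - 83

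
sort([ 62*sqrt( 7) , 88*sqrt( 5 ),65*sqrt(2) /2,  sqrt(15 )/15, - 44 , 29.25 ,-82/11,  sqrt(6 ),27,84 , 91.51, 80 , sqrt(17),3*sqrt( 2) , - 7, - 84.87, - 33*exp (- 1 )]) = [ - 84.87, - 44, - 33*exp( - 1 ) , - 82/11 , - 7, sqrt(15)/15,sqrt(6), sqrt( 17) , 3*sqrt( 2),27 , 29.25,65*sqrt(2)/2 , 80 , 84,  91.51 , 62 * sqrt (7), 88*sqrt( 5) ] 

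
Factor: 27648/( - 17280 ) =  - 2^3*5^ (-1 ) = -8/5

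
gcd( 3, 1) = 1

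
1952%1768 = 184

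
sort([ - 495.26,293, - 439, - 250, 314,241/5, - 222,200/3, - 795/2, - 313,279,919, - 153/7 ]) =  [ - 495.26,  -  439, - 795/2,-313,  -  250, - 222, - 153/7, 241/5  ,  200/3,279,293,314, 919 ] 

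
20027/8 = 20027/8 =2503.38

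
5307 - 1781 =3526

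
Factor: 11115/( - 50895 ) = - 19/87  =  - 3^( - 1)* 19^1 * 29^( - 1 ) 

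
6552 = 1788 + 4764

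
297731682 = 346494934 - 48763252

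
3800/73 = 52 + 4/73 = 52.05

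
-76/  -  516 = 19/129 = 0.15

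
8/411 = 8/411=   0.02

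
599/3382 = 599/3382 = 0.18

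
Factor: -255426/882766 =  - 127713/441383 = - 3^1*571^(-1 )*773^( - 1)*42571^1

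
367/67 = 367/67 = 5.48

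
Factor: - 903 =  - 3^1*7^1*43^1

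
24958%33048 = 24958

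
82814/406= 203 + 198/203 = 203.98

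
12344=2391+9953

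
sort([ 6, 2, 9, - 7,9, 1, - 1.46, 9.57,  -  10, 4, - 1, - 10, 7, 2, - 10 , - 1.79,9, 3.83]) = [-10, - 10, - 10,  -  7, - 1.79, - 1.46 , - 1,1, 2,2,3.83, 4,  6, 7, 9,9, 9, 9.57]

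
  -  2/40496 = -1 + 20247/20248 = -0.00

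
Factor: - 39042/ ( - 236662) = 3^4*491^(  -  1) =81/491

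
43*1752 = 75336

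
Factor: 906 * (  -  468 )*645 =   -  2^3*3^4 * 5^1 * 13^1*43^1 * 151^1  =  - 273485160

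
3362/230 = 1681/115 = 14.62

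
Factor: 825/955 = 165/191 = 3^1*5^1*11^1*191^ ( - 1 ) 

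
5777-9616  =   - 3839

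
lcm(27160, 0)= 0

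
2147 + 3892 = 6039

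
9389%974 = 623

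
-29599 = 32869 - 62468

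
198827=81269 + 117558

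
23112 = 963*24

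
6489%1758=1215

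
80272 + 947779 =1028051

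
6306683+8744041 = 15050724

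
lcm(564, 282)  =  564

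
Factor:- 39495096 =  - 2^3*3^2  *  548543^1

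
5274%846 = 198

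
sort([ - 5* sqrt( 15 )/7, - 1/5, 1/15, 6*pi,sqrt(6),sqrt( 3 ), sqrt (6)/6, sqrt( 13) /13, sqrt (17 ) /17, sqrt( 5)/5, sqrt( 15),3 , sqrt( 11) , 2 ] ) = [ - 5 * sqrt (15) /7,-1/5,1/15, sqrt( 17 ) /17, sqrt( 13) /13, sqrt( 6)/6, sqrt( 5 )/5, sqrt( 3 ),  2,sqrt(6), 3, sqrt( 11) , sqrt( 15 ), 6*pi]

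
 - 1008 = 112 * ( - 9)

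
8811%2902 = 105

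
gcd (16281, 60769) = 67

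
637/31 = 20+17/31 = 20.55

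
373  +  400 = 773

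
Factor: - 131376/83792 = - 3^1 *7^1*17^1*23^1*5237^( - 1 ) = - 8211/5237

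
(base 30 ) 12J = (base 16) 3d3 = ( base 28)16r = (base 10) 979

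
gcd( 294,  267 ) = 3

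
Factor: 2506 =2^1*7^1*179^1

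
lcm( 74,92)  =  3404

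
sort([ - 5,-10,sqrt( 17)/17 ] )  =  [ - 10,-5,sqrt( 17)/17 ]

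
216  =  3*72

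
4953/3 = 1651 = 1651.00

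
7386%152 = 90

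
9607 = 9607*1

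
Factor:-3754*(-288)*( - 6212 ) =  - 2^8*3^2* 1553^1*1877^1  =  - 6716116224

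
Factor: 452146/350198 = 23^(-2)*683^1= 683/529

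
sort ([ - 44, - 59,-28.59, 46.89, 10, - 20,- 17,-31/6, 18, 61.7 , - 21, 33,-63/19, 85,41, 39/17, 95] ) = [ - 59,-44 , - 28.59,  -  21,  -  20,-17,-31/6, - 63/19 , 39/17, 10, 18,  33,41,46.89, 61.7, 85, 95]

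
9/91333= 9/91333= 0.00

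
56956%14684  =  12904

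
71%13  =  6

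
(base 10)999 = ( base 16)3E7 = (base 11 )829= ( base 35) sj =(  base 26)1cb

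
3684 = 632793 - 629109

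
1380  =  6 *230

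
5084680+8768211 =13852891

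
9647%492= 299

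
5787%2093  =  1601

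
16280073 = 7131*2283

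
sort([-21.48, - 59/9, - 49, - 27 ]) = [  -  49, - 27,- 21.48, - 59/9]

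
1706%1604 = 102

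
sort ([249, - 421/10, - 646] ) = [- 646,  -  421/10, 249]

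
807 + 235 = 1042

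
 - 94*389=- 36566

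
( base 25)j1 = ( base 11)3a3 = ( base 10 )476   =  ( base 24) jk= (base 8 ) 734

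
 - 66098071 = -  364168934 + 298070863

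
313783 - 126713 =187070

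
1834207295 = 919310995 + 914896300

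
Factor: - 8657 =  - 11^1*787^1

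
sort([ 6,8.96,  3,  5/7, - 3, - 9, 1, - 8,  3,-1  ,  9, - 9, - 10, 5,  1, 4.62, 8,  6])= [ - 10, - 9, - 9, - 8, - 3, - 1,5/7,1,1,  3,3,4.62,5,6, 6,8,  8.96 , 9 ]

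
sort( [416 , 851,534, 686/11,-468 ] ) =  [ - 468, 686/11,416, 534,851 ]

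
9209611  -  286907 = 8922704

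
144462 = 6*24077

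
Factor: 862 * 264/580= 2^2*3^1*5^( - 1 ) *11^1 * 29^(-1)*431^1 = 56892/145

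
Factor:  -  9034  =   - 2^1*4517^1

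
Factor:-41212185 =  - 3^1*5^1*7^2*47^1*1193^1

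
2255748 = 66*34178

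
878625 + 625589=1504214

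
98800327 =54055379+44744948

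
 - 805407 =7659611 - 8465018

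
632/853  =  632/853 = 0.74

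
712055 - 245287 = 466768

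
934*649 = 606166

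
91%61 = 30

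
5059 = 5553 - 494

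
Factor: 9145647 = 3^2*7^1*  179^1*811^1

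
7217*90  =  649530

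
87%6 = 3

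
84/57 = 1 + 9/19= 1.47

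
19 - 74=  -  55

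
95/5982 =95/5982=0.02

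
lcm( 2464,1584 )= 22176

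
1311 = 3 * 437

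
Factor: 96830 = 2^1*5^1 *23^1*421^1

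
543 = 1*543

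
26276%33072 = 26276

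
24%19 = 5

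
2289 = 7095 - 4806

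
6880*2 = 13760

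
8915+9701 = 18616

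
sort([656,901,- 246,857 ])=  [-246,656,857,901]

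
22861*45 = 1028745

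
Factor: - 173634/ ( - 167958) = 3^( - 1)*7^( - 1)*31^( - 1 )*673^1 =673/651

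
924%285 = 69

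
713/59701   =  713/59701 = 0.01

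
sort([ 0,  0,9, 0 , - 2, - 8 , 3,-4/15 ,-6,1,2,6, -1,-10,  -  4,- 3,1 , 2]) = [  -  10,-8, - 6,  -  4, - 3,-2, -1, - 4/15,0 , 0,  0, 1,1,2, 2,  3, 6, 9 ] 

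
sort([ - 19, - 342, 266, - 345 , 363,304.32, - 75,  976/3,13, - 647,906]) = [-647 , - 345, - 342, - 75, - 19,13, 266, 304.32, 976/3,363,906]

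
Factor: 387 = 3^2*43^1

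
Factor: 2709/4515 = 3^1*5^( - 1) =3/5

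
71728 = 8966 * 8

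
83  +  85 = 168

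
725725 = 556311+169414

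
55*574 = 31570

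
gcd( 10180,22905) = 2545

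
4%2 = 0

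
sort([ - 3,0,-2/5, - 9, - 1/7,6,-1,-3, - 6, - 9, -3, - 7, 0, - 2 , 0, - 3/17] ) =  [-9,-9, - 7, - 6,  -  3, - 3, - 3, - 2, - 1,-2/5, - 3/17, - 1/7, 0, 0, 0 , 6 ]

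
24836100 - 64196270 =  - 39360170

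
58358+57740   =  116098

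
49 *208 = 10192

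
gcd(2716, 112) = 28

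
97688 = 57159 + 40529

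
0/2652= 0= 0.00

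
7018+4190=11208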